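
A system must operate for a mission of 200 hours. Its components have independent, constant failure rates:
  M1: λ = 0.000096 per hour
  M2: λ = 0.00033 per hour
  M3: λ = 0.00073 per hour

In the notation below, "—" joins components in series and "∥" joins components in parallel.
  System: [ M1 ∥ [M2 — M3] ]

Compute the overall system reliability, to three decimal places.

0.996

R(M1) = exp(−0.000096 × 200) = 0.98098
R(M2) = exp(−0.00033 × 200) = 0.93613
R(M3) = exp(−0.00073 × 200) = 0.86416
Series (M2 and M3): 0.93613 × 0.86416 = 0.80897
Parallel (M1 and [0.80897]): 1 − (1 − 0.98098)(1 − 0.80897) = 0.996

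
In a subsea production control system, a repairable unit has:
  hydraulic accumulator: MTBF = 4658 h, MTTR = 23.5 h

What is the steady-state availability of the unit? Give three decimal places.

0.995

A(hydraulic accumulator) = MTBF/(MTBF+MTTR) = 4658/(4658+23.5) = 0.995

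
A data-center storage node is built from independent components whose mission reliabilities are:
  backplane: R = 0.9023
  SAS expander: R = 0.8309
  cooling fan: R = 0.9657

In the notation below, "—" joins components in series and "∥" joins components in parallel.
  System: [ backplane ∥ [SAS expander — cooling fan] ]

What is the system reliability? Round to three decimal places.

Series (SAS expander and cooling fan): 0.83090 × 0.96570 = 0.80240
Parallel (backplane and [0.80240]): 1 − (1 − 0.90230)(1 − 0.80240) = 0.981

0.981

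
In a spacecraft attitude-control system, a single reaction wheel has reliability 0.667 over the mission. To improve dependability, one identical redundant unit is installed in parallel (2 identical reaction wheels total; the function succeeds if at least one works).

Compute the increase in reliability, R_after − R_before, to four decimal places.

R_before = 0.667
R_after = 1 − (1 − 0.667)^2 = 0.8891
ΔR = 0.8891 − 0.667 = 0.2221

0.2221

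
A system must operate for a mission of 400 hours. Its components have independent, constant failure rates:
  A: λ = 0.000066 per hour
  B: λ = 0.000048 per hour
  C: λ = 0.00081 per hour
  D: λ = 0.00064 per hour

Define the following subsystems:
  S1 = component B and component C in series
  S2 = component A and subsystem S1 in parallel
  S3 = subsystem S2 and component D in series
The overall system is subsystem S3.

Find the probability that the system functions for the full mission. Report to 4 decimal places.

0.7683

R(A) = exp(−0.000066 × 400) = 0.973945
R(B) = exp(−0.000048 × 400) = 0.980983
R(C) = exp(−0.00081 × 400) = 0.723250
R(D) = exp(−0.00064 × 400) = 0.774142
Series (B and C): 0.980983 × 0.723250 = 0.709496
Parallel (A and [0.709496]): 1 − (1 − 0.973945)(1 − 0.709496) = 0.992431
Series ([0.992431] and D): 0.992431 × 0.774142 = 0.7683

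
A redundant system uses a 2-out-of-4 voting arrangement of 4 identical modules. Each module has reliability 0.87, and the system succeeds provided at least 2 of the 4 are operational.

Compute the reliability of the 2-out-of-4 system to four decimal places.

0.9921

R = Σ_{i=2}^{4} C(4,i) p^i (1−p)^{4−i} with p = 0.87
C(4,2)·0.87^2·0.13^2 = 0.076750
C(4,3)·0.87^3·0.13^1 = 0.342422
C(4,4)·0.87^4·0.13^0 = 0.572898
Sum = 0.9921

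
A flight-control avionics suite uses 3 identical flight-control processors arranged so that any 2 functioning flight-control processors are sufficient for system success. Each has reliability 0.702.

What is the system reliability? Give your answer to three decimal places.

R = Σ_{i=2}^{3} C(3,i) p^i (1−p)^{3−i} with p = 0.702
C(3,2)·0.702^2·0.298^1 = 0.44057
C(3,3)·0.702^3·0.298^0 = 0.34595
Sum = 0.787

0.787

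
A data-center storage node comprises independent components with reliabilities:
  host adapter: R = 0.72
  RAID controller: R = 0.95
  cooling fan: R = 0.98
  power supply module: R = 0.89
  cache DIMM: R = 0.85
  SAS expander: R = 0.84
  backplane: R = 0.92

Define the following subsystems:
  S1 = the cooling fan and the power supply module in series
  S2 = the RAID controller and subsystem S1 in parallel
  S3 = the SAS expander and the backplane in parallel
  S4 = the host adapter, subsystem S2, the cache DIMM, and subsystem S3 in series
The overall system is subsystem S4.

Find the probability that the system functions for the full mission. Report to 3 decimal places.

Series (cooling fan and power supply module): 0.98000 × 0.89000 = 0.87220
Parallel (RAID controller and [0.87220]): 1 − (1 − 0.95000)(1 − 0.87220) = 0.99361
Parallel (SAS expander and backplane): 1 − (1 − 0.84000)(1 − 0.92000) = 0.98720
Series (host adapter, [0.99361], cache DIMM, and [0.98720]): 0.72000 × 0.99361 × 0.85000 × 0.98720 = 0.600

0.600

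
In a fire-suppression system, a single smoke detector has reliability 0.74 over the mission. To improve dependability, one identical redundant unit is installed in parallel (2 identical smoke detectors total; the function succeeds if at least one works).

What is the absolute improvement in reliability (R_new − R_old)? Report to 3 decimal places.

R_before = 0.74
R_after = 1 − (1 − 0.74)^2 = 0.932
ΔR = 0.932 − 0.74 = 0.192

0.192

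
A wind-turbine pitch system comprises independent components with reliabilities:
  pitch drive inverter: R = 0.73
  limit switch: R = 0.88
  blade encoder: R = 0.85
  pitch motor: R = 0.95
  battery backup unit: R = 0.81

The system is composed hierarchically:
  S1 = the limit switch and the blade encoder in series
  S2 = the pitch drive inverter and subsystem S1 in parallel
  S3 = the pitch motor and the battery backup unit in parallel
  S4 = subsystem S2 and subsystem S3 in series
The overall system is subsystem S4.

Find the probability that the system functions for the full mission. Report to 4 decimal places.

0.9231

Series (limit switch and blade encoder): 0.880000 × 0.850000 = 0.748000
Parallel (pitch drive inverter and [0.748000]): 1 − (1 − 0.730000)(1 − 0.748000) = 0.931960
Parallel (pitch motor and battery backup unit): 1 − (1 − 0.950000)(1 − 0.810000) = 0.990500
Series ([0.931960] and [0.990500]): 0.931960 × 0.990500 = 0.9231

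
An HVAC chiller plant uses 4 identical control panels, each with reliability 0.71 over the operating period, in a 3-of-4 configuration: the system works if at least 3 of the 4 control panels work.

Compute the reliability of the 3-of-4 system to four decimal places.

R = Σ_{i=3}^{4} C(4,i) p^i (1−p)^{4−i} with p = 0.71
C(4,3)·0.71^3·0.29^1 = 0.415177
C(4,4)·0.71^4·0.29^0 = 0.254117
Sum = 0.6693

0.6693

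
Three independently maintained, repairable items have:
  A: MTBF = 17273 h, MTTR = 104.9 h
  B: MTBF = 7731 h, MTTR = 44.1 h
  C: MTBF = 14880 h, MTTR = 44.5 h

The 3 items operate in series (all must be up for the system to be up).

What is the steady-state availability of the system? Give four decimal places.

A(A) = MTBF/(MTBF+MTTR) = 17273/(17273+104.9) = 0.993964
A(B) = MTBF/(MTBF+MTTR) = 7731/(7731+44.1) = 0.994328
A(C) = MTBF/(MTBF+MTTR) = 14880/(14880+44.5) = 0.997018
Series availability: 0.993964 × 0.994328 × 0.997018 = 0.9854

0.9854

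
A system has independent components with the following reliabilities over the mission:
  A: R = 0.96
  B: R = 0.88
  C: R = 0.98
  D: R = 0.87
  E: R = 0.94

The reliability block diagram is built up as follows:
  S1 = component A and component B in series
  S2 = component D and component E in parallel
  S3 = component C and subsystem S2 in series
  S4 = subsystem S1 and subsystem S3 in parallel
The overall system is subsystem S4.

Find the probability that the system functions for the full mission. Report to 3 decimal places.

Series (A and B): 0.96000 × 0.88000 = 0.84480
Parallel (D and E): 1 − (1 − 0.87000)(1 − 0.94000) = 0.99220
Series (C and [0.99220]): 0.98000 × 0.99220 = 0.97236
Parallel ([0.84480] and [0.97236]): 1 − (1 − 0.84480)(1 − 0.97236) = 0.996

0.996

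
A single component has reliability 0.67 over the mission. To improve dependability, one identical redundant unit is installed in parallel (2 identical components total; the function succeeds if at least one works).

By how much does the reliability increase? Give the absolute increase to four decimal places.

0.2211

R_before = 0.67
R_after = 1 − (1 − 0.67)^2 = 0.8911
ΔR = 0.8911 − 0.67 = 0.2211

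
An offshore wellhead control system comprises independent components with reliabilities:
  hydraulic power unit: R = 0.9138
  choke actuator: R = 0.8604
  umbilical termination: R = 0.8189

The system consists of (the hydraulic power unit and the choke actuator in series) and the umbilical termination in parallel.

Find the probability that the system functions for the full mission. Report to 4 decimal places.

0.9613

Series (hydraulic power unit and choke actuator): 0.913800 × 0.860400 = 0.786234
Parallel ([0.786234] and umbilical termination): 1 − (1 − 0.786234)(1 − 0.818900) = 0.9613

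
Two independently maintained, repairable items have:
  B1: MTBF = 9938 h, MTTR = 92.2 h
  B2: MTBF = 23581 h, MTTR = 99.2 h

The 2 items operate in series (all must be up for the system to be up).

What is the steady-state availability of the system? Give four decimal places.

A(B1) = MTBF/(MTBF+MTTR) = 9938/(9938+92.2) = 0.990808
A(B2) = MTBF/(MTBF+MTTR) = 23581/(23581+99.2) = 0.995811
Series availability: 0.990808 × 0.995811 = 0.9867

0.9867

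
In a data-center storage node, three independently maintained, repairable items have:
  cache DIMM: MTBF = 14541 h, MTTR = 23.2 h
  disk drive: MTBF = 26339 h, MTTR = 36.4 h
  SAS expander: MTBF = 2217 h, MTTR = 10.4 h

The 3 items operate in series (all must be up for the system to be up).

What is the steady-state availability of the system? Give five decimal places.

0.99237

A(cache DIMM) = MTBF/(MTBF+MTTR) = 14541/(14541+23.2) = 0.998407
A(disk drive) = MTBF/(MTBF+MTTR) = 26339/(26339+36.4) = 0.998620
A(SAS expander) = MTBF/(MTBF+MTTR) = 2217/(2217+10.4) = 0.995331
Series availability: 0.998407 × 0.998620 × 0.995331 = 0.99237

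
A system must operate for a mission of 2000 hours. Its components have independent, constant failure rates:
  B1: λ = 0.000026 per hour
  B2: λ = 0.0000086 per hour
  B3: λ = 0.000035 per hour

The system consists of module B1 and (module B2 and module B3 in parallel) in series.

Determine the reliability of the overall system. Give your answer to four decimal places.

0.9482

R(B1) = exp(−0.000026 × 2000) = 0.949329
R(B2) = exp(−0.0000086 × 2000) = 0.982947
R(B3) = exp(−0.000035 × 2000) = 0.932394
Parallel (B2 and B3): 1 − (1 − 0.982947)(1 − 0.932394) = 0.998847
Series (B1 and [0.998847]): 0.949329 × 0.998847 = 0.9482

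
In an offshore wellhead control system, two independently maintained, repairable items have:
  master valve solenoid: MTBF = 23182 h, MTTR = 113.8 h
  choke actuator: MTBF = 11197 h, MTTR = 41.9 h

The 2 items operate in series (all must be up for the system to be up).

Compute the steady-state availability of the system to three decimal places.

A(master valve solenoid) = MTBF/(MTBF+MTTR) = 23182/(23182+113.8) = 0.995115
A(choke actuator) = MTBF/(MTBF+MTTR) = 11197/(11197+41.9) = 0.996272
Series availability: 0.995115 × 0.996272 = 0.991

0.991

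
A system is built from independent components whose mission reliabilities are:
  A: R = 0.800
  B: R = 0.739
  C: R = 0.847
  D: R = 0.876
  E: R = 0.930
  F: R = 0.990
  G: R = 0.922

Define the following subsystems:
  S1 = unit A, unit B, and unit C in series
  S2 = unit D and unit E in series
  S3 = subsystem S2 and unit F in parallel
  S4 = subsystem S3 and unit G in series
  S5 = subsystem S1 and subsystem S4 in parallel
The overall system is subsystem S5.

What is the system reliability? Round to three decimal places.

0.960

Series (A, B, and C): 0.80000 × 0.73900 × 0.84700 = 0.50075
Series (D and E): 0.87600 × 0.93000 = 0.81468
Parallel ([0.81468] and F): 1 − (1 − 0.81468)(1 − 0.99000) = 0.99815
Series ([0.99815] and G): 0.99815 × 0.92200 = 0.92029
Parallel ([0.50075] and [0.92029]): 1 − (1 − 0.50075)(1 − 0.92029) = 0.960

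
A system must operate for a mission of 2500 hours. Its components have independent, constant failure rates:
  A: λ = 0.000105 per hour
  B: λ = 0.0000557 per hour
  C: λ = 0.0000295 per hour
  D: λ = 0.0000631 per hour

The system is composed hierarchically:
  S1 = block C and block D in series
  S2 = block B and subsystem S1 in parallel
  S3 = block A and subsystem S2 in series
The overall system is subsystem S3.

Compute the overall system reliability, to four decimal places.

0.7485

R(A) = exp(−0.000105 × 2500) = 0.769126
R(B) = exp(−0.0000557 × 2500) = 0.870010
R(C) = exp(−0.0000295 × 2500) = 0.928904
R(D) = exp(−0.0000631 × 2500) = 0.854063
Series (C and D): 0.928904 × 0.854063 = 0.793343
Parallel (B and [0.793343]): 1 − (1 − 0.870010)(1 − 0.793343) = 0.973137
Series (A and [0.973137]): 0.769126 × 0.973137 = 0.7485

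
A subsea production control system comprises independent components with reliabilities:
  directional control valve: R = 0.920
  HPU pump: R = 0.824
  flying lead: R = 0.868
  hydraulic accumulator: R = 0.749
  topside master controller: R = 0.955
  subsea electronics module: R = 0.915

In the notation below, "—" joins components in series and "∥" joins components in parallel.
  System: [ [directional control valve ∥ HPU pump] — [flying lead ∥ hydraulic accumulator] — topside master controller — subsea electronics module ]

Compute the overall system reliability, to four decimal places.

Parallel (directional control valve and HPU pump): 1 − (1 − 0.920000)(1 − 0.824000) = 0.985920
Parallel (flying lead and hydraulic accumulator): 1 − (1 − 0.868000)(1 − 0.749000) = 0.966868
Series ([0.985920], [0.966868], topside master controller, and subsea electronics module): 0.985920 × 0.966868 × 0.955000 × 0.915000 = 0.8330

0.8330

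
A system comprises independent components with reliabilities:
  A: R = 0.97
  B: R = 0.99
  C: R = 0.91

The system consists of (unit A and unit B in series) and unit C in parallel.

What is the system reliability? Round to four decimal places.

0.9964

Series (A and B): 0.970000 × 0.990000 = 0.960300
Parallel ([0.960300] and C): 1 − (1 − 0.960300)(1 − 0.910000) = 0.9964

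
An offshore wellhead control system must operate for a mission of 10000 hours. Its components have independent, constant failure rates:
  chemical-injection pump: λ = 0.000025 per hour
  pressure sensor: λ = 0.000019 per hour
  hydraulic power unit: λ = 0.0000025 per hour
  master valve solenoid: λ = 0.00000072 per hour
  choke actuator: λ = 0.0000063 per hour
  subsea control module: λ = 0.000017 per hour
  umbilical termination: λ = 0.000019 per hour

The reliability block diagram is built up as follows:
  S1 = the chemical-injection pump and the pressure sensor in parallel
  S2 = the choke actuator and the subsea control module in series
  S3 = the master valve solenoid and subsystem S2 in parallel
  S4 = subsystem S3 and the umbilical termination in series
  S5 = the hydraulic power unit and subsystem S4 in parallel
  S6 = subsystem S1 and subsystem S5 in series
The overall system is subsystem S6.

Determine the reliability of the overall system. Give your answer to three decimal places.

R(chemical-injection pump) = exp(−0.000025 × 10000) = 0.77880
R(pressure sensor) = exp(−0.000019 × 10000) = 0.82696
R(hydraulic power unit) = exp(−0.0000025 × 10000) = 0.97531
R(master valve solenoid) = exp(−0.00000072 × 10000) = 0.99283
R(choke actuator) = exp(−0.0000063 × 10000) = 0.93894
R(subsea control module) = exp(−0.000017 × 10000) = 0.84366
R(umbilical termination) = exp(−0.000019 × 10000) = 0.82696
Parallel (chemical-injection pump and pressure sensor): 1 − (1 − 0.77880)(1 − 0.82696) = 0.96172
Series (choke actuator and subsea control module): 0.93894 × 0.84366 = 0.79215
Parallel (master valve solenoid and [0.79215]): 1 − (1 − 0.99283)(1 − 0.79215) = 0.99851
Series ([0.99851] and umbilical termination): 0.99851 × 0.82696 = 0.82573
Parallel (hydraulic power unit and [0.82573]): 1 − (1 − 0.97531)(1 − 0.82573) = 0.99570
Series ([0.96172] and [0.99570]): 0.96172 × 0.99570 = 0.958

0.958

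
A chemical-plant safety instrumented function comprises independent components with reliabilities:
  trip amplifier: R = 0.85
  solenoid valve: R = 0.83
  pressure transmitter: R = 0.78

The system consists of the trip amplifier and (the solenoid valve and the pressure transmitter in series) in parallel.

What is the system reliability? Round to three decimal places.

0.947

Series (solenoid valve and pressure transmitter): 0.83000 × 0.78000 = 0.64740
Parallel (trip amplifier and [0.64740]): 1 − (1 − 0.85000)(1 − 0.64740) = 0.947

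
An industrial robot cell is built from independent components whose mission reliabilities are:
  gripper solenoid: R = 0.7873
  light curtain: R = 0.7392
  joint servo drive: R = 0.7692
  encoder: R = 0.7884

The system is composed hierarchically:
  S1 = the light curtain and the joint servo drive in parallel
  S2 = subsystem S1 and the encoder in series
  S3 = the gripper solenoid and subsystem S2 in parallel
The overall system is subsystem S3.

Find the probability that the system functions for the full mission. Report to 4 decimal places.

0.9449

Parallel (light curtain and joint servo drive): 1 − (1 − 0.739200)(1 − 0.769200) = 0.939807
Series ([0.939807] and encoder): 0.939807 × 0.788400 = 0.740944
Parallel (gripper solenoid and [0.740944]): 1 − (1 − 0.787300)(1 − 0.740944) = 0.9449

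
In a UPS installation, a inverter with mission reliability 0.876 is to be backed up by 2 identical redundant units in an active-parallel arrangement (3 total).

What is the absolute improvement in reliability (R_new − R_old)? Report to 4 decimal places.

0.1221

R_before = 0.876
R_after = 1 − (1 − 0.876)^3 = 0.9981
ΔR = 0.9981 − 0.876 = 0.1221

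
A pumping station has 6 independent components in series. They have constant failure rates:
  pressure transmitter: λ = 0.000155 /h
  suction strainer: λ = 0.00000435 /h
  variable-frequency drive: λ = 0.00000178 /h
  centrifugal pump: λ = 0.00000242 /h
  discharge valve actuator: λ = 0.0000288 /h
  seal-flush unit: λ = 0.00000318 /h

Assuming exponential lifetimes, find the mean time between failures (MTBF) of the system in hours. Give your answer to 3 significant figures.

5110

Series of exponential components: λ_sys = Σ λ_i
λ_sys = 0.000155 + 0.00000435 + 0.00000178 + 0.00000242 + 0.0000288 + 0.00000318 = 1.9553e-04 /h
MTBF = 1 / λ_sys = 5110 h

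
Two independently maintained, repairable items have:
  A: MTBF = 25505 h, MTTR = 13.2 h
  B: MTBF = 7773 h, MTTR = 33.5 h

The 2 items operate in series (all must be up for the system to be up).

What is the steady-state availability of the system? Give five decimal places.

A(A) = MTBF/(MTBF+MTTR) = 25505/(25505+13.2) = 0.999483
A(B) = MTBF/(MTBF+MTTR) = 7773/(7773+33.5) = 0.995709
Series availability: 0.999483 × 0.995709 = 0.99519

0.99519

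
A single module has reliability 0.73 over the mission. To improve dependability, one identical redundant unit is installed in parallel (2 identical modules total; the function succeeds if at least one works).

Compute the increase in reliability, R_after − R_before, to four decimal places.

0.1971

R_before = 0.73
R_after = 1 − (1 − 0.73)^2 = 0.9271
ΔR = 0.9271 − 0.73 = 0.1971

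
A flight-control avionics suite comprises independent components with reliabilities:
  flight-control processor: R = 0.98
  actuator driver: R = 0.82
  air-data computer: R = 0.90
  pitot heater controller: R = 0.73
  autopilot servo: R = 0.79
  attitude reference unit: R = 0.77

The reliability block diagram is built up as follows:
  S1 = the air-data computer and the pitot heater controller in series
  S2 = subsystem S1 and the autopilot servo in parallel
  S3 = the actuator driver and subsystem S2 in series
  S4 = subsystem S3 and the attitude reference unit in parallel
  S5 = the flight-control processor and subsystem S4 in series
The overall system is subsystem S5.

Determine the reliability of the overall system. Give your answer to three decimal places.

Series (air-data computer and pitot heater controller): 0.90000 × 0.73000 = 0.65700
Parallel ([0.65700] and autopilot servo): 1 − (1 − 0.65700)(1 − 0.79000) = 0.92797
Series (actuator driver and [0.92797]): 0.82000 × 0.92797 = 0.76094
Parallel ([0.76094] and attitude reference unit): 1 − (1 − 0.76094)(1 − 0.77000) = 0.94502
Series (flight-control processor and [0.94502]): 0.98000 × 0.94502 = 0.926

0.926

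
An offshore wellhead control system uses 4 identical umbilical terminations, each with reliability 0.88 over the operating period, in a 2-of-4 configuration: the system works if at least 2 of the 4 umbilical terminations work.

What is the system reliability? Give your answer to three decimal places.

0.994

R = Σ_{i=2}^{4} C(4,i) p^i (1−p)^{4−i} with p = 0.88
C(4,2)·0.88^2·0.12^2 = 0.06691
C(4,3)·0.88^3·0.12^1 = 0.32711
C(4,4)·0.88^4·0.12^0 = 0.59970
Sum = 0.994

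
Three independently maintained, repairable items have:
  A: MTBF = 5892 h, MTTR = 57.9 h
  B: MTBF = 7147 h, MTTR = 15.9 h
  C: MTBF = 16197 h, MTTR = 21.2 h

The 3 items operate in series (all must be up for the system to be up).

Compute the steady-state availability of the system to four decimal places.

0.9868

A(A) = MTBF/(MTBF+MTTR) = 5892/(5892+57.9) = 0.990269
A(B) = MTBF/(MTBF+MTTR) = 7147/(7147+15.9) = 0.997780
A(C) = MTBF/(MTBF+MTTR) = 16197/(16197+21.2) = 0.998693
Series availability: 0.990269 × 0.997780 × 0.998693 = 0.9868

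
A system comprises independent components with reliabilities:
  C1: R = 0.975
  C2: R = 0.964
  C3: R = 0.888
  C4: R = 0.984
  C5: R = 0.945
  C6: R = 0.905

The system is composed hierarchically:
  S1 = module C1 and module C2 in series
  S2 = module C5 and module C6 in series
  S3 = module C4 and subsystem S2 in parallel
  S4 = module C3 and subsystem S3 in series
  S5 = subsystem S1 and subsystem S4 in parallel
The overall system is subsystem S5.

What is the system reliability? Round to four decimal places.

0.9931

Series (C1 and C2): 0.975000 × 0.964000 = 0.939900
Series (C5 and C6): 0.945000 × 0.905000 = 0.855225
Parallel (C4 and [0.855225]): 1 − (1 − 0.984000)(1 − 0.855225) = 0.997684
Series (C3 and [0.997684]): 0.888000 × 0.997684 = 0.885943
Parallel ([0.939900] and [0.885943]): 1 − (1 − 0.939900)(1 − 0.885943) = 0.9931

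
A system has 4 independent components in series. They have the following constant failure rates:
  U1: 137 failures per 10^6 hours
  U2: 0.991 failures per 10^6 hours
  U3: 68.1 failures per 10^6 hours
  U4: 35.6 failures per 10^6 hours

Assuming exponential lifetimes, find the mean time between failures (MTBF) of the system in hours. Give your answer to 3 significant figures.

4140

Series of exponential components: λ_sys = Σ λ_i
λ_sys = 0.000137 + 0.000000991 + 0.0000681 + 0.0000356 = 2.4169e-04 /h
MTBF = 1 / λ_sys = 4140 h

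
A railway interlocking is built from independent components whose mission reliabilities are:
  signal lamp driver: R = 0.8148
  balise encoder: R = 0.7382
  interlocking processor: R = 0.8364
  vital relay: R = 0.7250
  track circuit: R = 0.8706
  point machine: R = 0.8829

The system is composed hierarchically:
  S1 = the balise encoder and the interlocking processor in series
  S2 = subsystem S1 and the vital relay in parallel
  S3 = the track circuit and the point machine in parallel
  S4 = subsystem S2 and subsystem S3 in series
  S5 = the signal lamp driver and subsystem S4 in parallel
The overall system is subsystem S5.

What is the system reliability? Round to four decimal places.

Series (balise encoder and interlocking processor): 0.738200 × 0.836400 = 0.617430
Parallel ([0.617430] and vital relay): 1 − (1 − 0.617430)(1 − 0.725000) = 0.894793
Parallel (track circuit and point machine): 1 − (1 − 0.870600)(1 − 0.882900) = 0.984847
Series ([0.894793] and [0.984847]): 0.894793 × 0.984847 = 0.881234
Parallel (signal lamp driver and [0.881234]): 1 − (1 − 0.814800)(1 − 0.881234) = 0.9780

0.9780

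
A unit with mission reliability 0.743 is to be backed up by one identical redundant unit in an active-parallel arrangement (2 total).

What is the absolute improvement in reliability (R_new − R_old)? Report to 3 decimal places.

0.191

R_before = 0.743
R_after = 1 − (1 − 0.743)^2 = 0.934
ΔR = 0.934 − 0.743 = 0.191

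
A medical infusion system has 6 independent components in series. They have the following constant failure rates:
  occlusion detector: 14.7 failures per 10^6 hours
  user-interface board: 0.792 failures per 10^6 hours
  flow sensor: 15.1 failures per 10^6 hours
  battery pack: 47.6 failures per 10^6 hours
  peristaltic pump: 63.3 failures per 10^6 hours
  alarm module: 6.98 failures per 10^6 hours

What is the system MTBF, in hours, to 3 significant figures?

6740

Series of exponential components: λ_sys = Σ λ_i
λ_sys = 0.0000147 + 0.000000792 + 0.0000151 + 0.0000476 + 0.0000633 + 0.00000698 = 1.4847e-04 /h
MTBF = 1 / λ_sys = 6740 h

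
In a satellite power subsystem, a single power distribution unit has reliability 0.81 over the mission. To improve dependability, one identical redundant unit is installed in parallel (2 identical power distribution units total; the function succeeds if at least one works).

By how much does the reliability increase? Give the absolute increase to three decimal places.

R_before = 0.81
R_after = 1 − (1 − 0.81)^2 = 0.964
ΔR = 0.964 − 0.81 = 0.154

0.154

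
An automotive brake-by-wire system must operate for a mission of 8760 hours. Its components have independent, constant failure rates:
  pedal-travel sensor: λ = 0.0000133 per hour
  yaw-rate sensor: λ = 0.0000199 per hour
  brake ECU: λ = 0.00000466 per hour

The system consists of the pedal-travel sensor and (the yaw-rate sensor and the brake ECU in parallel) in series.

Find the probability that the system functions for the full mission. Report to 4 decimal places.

0.8843

R(pedal-travel sensor) = exp(−0.0000133 × 8760) = 0.890023
R(yaw-rate sensor) = exp(−0.0000199 × 8760) = 0.840025
R(brake ECU) = exp(−0.00000466 × 8760) = 0.960000
Parallel (yaw-rate sensor and brake ECU): 1 − (1 − 0.840025)(1 − 0.960000) = 0.993601
Series (pedal-travel sensor and [0.993601]): 0.890023 × 0.993601 = 0.8843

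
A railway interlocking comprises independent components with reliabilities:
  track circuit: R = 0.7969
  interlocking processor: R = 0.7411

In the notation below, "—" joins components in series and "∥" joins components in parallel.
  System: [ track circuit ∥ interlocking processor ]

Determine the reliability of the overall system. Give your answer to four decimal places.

Parallel (track circuit and interlocking processor): 1 − (1 − 0.796900)(1 − 0.741100) = 0.9474

0.9474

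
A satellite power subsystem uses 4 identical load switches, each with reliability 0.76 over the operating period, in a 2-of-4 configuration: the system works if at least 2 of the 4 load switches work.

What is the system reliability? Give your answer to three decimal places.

R = Σ_{i=2}^{4} C(4,i) p^i (1−p)^{4−i} with p = 0.76
C(4,2)·0.76^2·0.24^2 = 0.19962
C(4,3)·0.76^3·0.24^1 = 0.42142
C(4,4)·0.76^4·0.24^0 = 0.33362
Sum = 0.955

0.955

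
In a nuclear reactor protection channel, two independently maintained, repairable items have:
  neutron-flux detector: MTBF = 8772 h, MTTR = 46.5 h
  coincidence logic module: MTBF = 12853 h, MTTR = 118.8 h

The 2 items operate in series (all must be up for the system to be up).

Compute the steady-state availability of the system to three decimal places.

A(neutron-flux detector) = MTBF/(MTBF+MTTR) = 8772/(8772+46.5) = 0.994727
A(coincidence logic module) = MTBF/(MTBF+MTTR) = 12853/(12853+118.8) = 0.990842
Series availability: 0.994727 × 0.990842 = 0.986

0.986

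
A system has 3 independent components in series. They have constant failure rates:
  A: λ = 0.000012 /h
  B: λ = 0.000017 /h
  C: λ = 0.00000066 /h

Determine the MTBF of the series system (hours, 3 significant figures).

33700

Series of exponential components: λ_sys = Σ λ_i
λ_sys = 0.000012 + 0.000017 + 0.00000066 = 2.9660e-05 /h
MTBF = 1 / λ_sys = 33700 h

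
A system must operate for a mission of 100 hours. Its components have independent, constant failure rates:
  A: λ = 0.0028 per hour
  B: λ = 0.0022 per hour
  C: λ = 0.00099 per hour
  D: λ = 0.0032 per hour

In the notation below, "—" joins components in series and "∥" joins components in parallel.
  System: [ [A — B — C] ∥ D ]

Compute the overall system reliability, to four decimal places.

0.8766

R(A) = exp(−0.0028 × 100) = 0.755784
R(B) = exp(−0.0022 × 100) = 0.802519
R(C) = exp(−0.00099 × 100) = 0.905743
R(D) = exp(−0.0032 × 100) = 0.726149
Series (A, B, and C): 0.755784 × 0.802519 × 0.905743 = 0.549361
Parallel ([0.549361] and D): 1 − (1 − 0.549361)(1 − 0.726149) = 0.8766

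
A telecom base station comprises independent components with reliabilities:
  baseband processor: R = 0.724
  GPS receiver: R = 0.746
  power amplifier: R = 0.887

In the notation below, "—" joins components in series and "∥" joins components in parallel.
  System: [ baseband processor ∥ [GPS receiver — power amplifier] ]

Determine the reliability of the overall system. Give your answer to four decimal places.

0.9066

Series (GPS receiver and power amplifier): 0.746000 × 0.887000 = 0.661702
Parallel (baseband processor and [0.661702]): 1 − (1 − 0.724000)(1 − 0.661702) = 0.9066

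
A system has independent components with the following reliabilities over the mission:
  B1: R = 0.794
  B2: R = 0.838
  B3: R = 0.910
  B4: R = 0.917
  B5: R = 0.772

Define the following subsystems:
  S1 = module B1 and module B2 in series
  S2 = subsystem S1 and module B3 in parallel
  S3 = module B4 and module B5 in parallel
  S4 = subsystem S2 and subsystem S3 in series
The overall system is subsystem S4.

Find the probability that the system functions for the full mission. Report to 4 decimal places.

Series (B1 and B2): 0.794000 × 0.838000 = 0.665372
Parallel ([0.665372] and B3): 1 − (1 − 0.665372)(1 − 0.910000) = 0.969883
Parallel (B4 and B5): 1 − (1 − 0.917000)(1 − 0.772000) = 0.981076
Series ([0.969883] and [0.981076]): 0.969883 × 0.981076 = 0.9515

0.9515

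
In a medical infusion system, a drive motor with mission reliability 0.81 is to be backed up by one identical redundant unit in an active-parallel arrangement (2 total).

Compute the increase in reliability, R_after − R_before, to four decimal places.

0.1539

R_before = 0.81
R_after = 1 − (1 − 0.81)^2 = 0.9639
ΔR = 0.9639 − 0.81 = 0.1539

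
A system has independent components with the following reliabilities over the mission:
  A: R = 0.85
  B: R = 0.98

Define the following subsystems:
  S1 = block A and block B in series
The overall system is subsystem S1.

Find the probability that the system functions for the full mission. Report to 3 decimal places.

0.833

Series (A and B): 0.85000 × 0.98000 = 0.833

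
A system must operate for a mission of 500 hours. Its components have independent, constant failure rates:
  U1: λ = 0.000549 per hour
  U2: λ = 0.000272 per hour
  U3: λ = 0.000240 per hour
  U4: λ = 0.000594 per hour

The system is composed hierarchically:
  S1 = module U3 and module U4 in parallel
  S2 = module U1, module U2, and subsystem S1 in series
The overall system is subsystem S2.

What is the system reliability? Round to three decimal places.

R(U1) = exp(−0.000549 × 500) = 0.75995
R(U2) = exp(−0.000272 × 500) = 0.87284
R(U3) = exp(−0.000240 × 500) = 0.88692
R(U4) = exp(−0.000594 × 500) = 0.74304
Parallel (U3 and U4): 1 − (1 − 0.88692)(1 − 0.74304) = 0.97094
Series (U1, U2, and [0.97094]): 0.75995 × 0.87284 × 0.97094 = 0.644

0.644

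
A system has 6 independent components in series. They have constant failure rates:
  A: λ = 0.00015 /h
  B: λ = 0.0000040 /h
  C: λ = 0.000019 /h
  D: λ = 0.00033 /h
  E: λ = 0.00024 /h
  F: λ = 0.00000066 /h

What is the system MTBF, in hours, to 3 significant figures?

Series of exponential components: λ_sys = Σ λ_i
λ_sys = 0.00015 + 0.0000040 + 0.000019 + 0.00033 + 0.00024 + 0.00000066 = 7.4366e-04 /h
MTBF = 1 / λ_sys = 1340 h

1340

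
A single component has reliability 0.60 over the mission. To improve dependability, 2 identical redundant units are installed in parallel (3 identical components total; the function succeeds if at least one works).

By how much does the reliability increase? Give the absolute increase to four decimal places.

0.3360

R_before = 0.60
R_after = 1 − (1 − 0.60)^3 = 0.9360
ΔR = 0.9360 − 0.60 = 0.3360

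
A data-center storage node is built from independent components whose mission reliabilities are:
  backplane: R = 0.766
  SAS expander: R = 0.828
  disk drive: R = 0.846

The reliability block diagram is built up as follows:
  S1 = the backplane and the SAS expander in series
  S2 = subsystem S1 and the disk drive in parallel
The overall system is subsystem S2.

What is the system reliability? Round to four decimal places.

0.9437

Series (backplane and SAS expander): 0.766000 × 0.828000 = 0.634248
Parallel ([0.634248] and disk drive): 1 − (1 − 0.634248)(1 − 0.846000) = 0.9437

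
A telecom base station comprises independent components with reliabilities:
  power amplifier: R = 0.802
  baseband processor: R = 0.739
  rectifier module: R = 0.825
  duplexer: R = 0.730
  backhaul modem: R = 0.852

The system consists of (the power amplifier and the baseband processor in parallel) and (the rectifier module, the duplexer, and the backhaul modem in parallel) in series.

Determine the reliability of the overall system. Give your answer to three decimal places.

0.942

Parallel (power amplifier and baseband processor): 1 − (1 − 0.80200)(1 − 0.73900) = 0.94832
Parallel (rectifier module, duplexer, and backhaul modem): 1 − (1 − 0.82500)(1 − 0.73000)(1 − 0.85200) = 0.99301
Series ([0.94832] and [0.99301]): 0.94832 × 0.99301 = 0.942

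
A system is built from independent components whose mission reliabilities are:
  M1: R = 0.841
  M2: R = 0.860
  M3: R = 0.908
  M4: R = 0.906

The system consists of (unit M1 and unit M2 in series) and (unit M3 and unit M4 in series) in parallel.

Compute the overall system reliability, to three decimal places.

0.951

Series (M1 and M2): 0.84100 × 0.86000 = 0.72326
Series (M3 and M4): 0.90800 × 0.90600 = 0.82265
Parallel ([0.72326] and [0.82265]): 1 − (1 − 0.72326)(1 − 0.82265) = 0.951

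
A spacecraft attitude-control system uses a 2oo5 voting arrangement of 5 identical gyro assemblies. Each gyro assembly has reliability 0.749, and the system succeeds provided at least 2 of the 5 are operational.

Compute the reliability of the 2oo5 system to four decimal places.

R = Σ_{i=2}^{5} C(5,i) p^i (1−p)^{5−i} with p = 0.749
C(5,2)·0.749^2·0.251^3 = 0.088712
C(5,3)·0.749^3·0.251^2 = 0.264724
C(5,4)·0.749^4·0.251^1 = 0.394976
C(5,5)·0.749^5·0.251^0 = 0.235727
Sum = 0.9841

0.9841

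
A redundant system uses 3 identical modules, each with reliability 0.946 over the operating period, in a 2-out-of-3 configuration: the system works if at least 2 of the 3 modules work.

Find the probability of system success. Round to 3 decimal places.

0.992

R = Σ_{i=2}^{3} C(3,i) p^i (1−p)^{3−i} with p = 0.946
C(3,2)·0.946^2·0.054^1 = 0.14498
C(3,3)·0.946^3·0.054^0 = 0.84659
Sum = 0.992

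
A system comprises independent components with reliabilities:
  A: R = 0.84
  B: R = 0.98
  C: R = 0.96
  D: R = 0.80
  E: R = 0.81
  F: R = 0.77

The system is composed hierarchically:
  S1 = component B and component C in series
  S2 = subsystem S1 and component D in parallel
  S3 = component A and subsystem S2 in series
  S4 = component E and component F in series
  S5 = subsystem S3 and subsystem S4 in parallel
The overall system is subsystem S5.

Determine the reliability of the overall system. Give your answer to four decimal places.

0.9360

Series (B and C): 0.980000 × 0.960000 = 0.940800
Parallel ([0.940800] and D): 1 − (1 − 0.940800)(1 − 0.800000) = 0.988160
Series (A and [0.988160]): 0.840000 × 0.988160 = 0.830054
Series (E and F): 0.810000 × 0.770000 = 0.623700
Parallel ([0.830054] and [0.623700]): 1 − (1 − 0.830054)(1 − 0.623700) = 0.9360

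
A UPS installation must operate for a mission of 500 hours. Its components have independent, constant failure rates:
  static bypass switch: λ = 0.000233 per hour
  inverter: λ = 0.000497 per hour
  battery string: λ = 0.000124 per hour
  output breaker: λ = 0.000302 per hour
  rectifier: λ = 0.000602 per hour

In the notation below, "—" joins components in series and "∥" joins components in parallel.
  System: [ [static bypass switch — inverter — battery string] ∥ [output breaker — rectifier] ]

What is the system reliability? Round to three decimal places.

0.874

R(static bypass switch) = exp(−0.000233 × 500) = 0.89003
R(inverter) = exp(−0.000497 × 500) = 0.77997
R(battery string) = exp(−0.000124 × 500) = 0.93988
R(output breaker) = exp(−0.000302 × 500) = 0.85985
R(rectifier) = exp(−0.000602 × 500) = 0.74008
Series (static bypass switch, inverter, and battery string): 0.89003 × 0.77997 × 0.93988 = 0.65246
Series (output breaker and rectifier): 0.85985 × 0.74008 = 0.63636
Parallel ([0.65246] and [0.63636]): 1 − (1 − 0.65246)(1 − 0.63636) = 0.874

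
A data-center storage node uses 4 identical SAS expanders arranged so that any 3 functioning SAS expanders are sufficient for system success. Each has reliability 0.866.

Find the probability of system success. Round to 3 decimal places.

0.911

R = Σ_{i=3}^{4} C(4,i) p^i (1−p)^{4−i} with p = 0.866
C(4,3)·0.866^3·0.134^1 = 0.34811
C(4,4)·0.866^4·0.134^0 = 0.56243
Sum = 0.911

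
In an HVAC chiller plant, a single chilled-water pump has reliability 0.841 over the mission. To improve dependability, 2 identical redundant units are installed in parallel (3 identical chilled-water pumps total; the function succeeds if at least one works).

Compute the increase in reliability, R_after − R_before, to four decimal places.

0.1550

R_before = 0.841
R_after = 1 − (1 − 0.841)^3 = 0.9960
ΔR = 0.9960 − 0.841 = 0.1550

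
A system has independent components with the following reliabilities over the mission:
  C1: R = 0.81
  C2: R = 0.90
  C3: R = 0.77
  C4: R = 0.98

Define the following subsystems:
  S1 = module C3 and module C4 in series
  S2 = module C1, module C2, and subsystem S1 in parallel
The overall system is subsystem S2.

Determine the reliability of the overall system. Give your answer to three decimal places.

0.995

Series (C3 and C4): 0.77000 × 0.98000 = 0.75460
Parallel (C1, C2, and [0.75460]): 1 − (1 − 0.81000)(1 − 0.90000)(1 − 0.75460) = 0.995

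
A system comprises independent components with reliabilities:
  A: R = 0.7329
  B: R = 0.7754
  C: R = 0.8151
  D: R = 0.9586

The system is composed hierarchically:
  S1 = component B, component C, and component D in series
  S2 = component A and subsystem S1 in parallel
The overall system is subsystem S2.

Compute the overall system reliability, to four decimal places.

Series (B, C, and D): 0.775400 × 0.815100 × 0.958600 = 0.605863
Parallel (A and [0.605863]): 1 − (1 − 0.732900)(1 − 0.605863) = 0.8947

0.8947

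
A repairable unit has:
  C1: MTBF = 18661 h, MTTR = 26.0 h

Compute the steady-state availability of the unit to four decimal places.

0.9986

A(C1) = MTBF/(MTBF+MTTR) = 18661/(18661+26.0) = 0.9986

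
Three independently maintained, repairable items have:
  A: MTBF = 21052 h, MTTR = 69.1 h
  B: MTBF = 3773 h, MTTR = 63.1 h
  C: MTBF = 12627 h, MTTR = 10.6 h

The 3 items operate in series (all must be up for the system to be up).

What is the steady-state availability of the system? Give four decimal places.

A(A) = MTBF/(MTBF+MTTR) = 21052/(21052+69.1) = 0.996728
A(B) = MTBF/(MTBF+MTTR) = 3773/(3773+63.1) = 0.983551
A(C) = MTBF/(MTBF+MTTR) = 12627/(12627+10.6) = 0.999161
Series availability: 0.996728 × 0.983551 × 0.999161 = 0.9795

0.9795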